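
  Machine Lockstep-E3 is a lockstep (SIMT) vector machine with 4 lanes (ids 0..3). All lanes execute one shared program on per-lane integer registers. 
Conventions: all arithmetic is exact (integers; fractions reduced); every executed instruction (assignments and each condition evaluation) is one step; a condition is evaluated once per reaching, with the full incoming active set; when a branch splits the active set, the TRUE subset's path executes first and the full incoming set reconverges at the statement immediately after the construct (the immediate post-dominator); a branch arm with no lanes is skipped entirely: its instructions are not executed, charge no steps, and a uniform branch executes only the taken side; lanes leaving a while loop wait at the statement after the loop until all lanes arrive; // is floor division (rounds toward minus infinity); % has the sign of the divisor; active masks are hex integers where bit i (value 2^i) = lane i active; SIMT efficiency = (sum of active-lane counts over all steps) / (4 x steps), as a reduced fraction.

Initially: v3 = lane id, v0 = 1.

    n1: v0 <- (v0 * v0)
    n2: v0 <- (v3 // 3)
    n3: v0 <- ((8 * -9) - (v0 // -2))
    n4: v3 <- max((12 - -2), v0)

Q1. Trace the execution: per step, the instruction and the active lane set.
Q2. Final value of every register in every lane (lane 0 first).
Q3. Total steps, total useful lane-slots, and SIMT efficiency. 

step 0: v0 <- (v0 * v0)              0xf
step 1: v0 <- (v3 // 3)              0xf
step 2: v0 <- ((8 * -9) - (v0 // -2)) 0xf
step 3: v3 <- max((12 - -2), v0)     0xf

Answer: 4 steps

v3: 14,14,14,14
v0: -72,-72,-72,-71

steps = 4; useful = 16; efficiency = 16/16 = 1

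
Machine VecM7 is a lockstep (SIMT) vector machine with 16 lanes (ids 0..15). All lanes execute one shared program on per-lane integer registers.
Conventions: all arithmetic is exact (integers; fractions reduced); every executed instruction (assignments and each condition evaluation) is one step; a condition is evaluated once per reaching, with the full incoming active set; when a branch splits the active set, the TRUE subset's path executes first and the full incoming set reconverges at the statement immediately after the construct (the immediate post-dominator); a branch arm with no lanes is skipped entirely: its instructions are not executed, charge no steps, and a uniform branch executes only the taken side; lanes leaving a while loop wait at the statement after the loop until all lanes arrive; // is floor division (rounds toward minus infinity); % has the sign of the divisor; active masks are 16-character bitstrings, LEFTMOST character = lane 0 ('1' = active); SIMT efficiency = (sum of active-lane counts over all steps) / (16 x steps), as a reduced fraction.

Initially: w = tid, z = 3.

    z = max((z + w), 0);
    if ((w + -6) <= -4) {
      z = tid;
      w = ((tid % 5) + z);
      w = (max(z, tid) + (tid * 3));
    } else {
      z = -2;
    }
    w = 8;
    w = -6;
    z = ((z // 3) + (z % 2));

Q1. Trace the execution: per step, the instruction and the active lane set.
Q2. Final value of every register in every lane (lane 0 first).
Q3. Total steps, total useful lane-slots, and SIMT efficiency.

step 0: z <- max((z + w), 0)         1111111111111111
step 1: eval ((w + -6) <= -4)        1111111111111111
step 2: z <- tid                     1110000000000000
step 3: w <- ((tid % 5) + z)         1110000000000000
step 4: w <- (max(z, tid) + (tid * 3)) 1110000000000000
step 5: z <- -2                      0001111111111111
step 6: w <- 8                       1111111111111111
step 7: w <- -6                      1111111111111111
step 8: z <- ((z // 3) + (z % 2))    1111111111111111

Answer: 9 steps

w: -6,-6,-6,-6,-6,-6,-6,-6,-6,-6,-6,-6,-6,-6,-6,-6
z: 0,1,0,-1,-1,-1,-1,-1,-1,-1,-1,-1,-1,-1,-1,-1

steps = 9; useful = 102; efficiency = 102/144 = 17/24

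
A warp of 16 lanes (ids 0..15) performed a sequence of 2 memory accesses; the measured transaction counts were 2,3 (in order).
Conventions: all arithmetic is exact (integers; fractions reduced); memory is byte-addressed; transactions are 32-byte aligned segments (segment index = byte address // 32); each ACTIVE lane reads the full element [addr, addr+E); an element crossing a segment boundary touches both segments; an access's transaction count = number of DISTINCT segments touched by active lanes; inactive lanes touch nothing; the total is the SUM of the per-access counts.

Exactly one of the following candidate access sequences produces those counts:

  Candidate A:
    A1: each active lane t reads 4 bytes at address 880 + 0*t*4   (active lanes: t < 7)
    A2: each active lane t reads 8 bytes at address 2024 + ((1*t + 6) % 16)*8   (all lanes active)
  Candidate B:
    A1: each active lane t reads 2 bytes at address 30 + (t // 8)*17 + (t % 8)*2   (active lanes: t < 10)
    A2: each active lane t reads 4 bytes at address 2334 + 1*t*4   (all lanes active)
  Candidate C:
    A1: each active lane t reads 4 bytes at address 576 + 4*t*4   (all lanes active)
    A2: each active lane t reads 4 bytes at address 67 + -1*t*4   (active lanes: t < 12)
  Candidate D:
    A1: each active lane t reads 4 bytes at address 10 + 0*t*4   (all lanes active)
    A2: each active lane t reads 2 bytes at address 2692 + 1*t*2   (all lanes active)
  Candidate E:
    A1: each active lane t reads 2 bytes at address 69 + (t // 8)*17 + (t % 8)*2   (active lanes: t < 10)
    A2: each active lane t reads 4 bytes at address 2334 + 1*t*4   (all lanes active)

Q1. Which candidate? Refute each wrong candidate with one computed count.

A: A1 gives 1 transaction, not 2
C: A1 gives 8 transactions, not 2
D: A1 gives 1 transaction, not 2
E: A1 gives 1 transaction, not 2
B: all counts match (2,3)

Answer: B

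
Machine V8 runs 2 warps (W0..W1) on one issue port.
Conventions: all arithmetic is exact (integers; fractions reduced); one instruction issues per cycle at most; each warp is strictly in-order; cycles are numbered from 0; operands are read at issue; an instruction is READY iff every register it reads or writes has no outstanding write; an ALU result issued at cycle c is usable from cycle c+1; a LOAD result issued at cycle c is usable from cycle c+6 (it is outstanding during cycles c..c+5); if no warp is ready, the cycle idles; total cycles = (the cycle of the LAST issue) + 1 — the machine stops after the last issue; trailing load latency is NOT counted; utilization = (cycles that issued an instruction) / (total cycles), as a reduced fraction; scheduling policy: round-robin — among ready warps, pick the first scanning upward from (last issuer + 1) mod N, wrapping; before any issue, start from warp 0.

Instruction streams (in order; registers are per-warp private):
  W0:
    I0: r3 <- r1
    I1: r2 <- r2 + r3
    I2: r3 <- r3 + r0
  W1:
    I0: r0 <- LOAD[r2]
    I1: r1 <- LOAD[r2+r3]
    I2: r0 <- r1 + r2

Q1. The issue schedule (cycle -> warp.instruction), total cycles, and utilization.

cycle 0: W0.I0
cycle 1: W1.I0
cycle 2: W0.I1
cycle 3: W1.I1
cycle 4: W0.I2
cycle 5: idle
cycle 6: idle
cycle 7: idle
cycle 8: idle
cycle 9: W1.I2

Answer: 10 cycles, utilization 3/5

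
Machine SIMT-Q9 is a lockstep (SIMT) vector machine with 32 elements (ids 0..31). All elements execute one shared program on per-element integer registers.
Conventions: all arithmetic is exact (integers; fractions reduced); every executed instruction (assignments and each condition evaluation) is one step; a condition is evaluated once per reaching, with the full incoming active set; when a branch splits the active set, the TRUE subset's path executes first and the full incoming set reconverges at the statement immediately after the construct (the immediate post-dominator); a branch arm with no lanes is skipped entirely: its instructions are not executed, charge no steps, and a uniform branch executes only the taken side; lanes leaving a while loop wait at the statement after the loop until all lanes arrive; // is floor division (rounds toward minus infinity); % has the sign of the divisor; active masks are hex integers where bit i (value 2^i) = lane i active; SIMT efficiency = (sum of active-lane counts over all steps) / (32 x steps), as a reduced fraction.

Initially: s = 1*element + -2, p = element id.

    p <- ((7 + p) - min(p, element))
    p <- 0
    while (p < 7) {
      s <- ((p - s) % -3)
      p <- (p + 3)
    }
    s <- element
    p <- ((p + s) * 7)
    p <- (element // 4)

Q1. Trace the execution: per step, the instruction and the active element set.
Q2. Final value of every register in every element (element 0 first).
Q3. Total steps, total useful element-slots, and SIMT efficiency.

step 0: p <- ((7 + p) - min(p, element)) 0xffffffff
step 1: p <- 0                       0xffffffff
step 2: eval (p < 7)                 0xffffffff
step 3: s <- ((p - s) % -3)          0xffffffff
step 4: p <- (p + 3)                 0xffffffff
step 5: eval (p < 7)                 0xffffffff
step 6: s <- ((p - s) % -3)          0xffffffff
step 7: p <- (p + 3)                 0xffffffff
step 8: eval (p < 7)                 0xffffffff
step 9: s <- ((p - s) % -3)          0xffffffff
step 10: p <- (p + 3)                 0xffffffff
step 11: eval (p < 7)                 0xffffffff
step 12: s <- element                 0xffffffff
step 13: p <- ((p + s) * 7)           0xffffffff
step 14: p <- (element // 4)          0xffffffff

Answer: 15 steps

s: 0,1,2,3,4,5,6,7,8,9,10,11,12,13,14,15,16,17,18,19,20,21,22,23,24,25,26,27,28,29,30,31
p: 0,0,0,0,1,1,1,1,2,2,2,2,3,3,3,3,4,4,4,4,5,5,5,5,6,6,6,6,7,7,7,7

steps = 15; useful = 480; efficiency = 480/480 = 1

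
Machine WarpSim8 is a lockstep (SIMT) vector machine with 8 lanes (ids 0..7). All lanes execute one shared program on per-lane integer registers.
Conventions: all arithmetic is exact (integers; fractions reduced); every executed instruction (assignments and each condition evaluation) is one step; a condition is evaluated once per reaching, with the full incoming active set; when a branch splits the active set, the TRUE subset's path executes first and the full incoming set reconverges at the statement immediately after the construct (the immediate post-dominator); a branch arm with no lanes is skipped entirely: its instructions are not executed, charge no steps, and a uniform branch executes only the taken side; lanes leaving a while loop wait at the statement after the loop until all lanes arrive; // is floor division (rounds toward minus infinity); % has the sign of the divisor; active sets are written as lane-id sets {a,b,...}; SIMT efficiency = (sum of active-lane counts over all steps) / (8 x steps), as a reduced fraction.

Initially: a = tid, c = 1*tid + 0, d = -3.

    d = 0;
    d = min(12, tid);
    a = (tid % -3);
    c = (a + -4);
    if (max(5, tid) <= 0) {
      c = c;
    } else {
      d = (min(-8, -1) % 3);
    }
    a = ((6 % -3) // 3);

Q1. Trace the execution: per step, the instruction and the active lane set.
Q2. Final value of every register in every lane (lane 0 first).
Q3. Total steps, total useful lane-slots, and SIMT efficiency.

step 0: d <- 0                       {0,1,2,3,4,5,6,7}
step 1: d <- min(12, tid)            {0,1,2,3,4,5,6,7}
step 2: a <- (tid % -3)              {0,1,2,3,4,5,6,7}
step 3: c <- (a + -4)                {0,1,2,3,4,5,6,7}
step 4: eval (max(5, tid) <= 0)      {0,1,2,3,4,5,6,7}
step 5: d <- (min(-8, -1) % 3)       {0,1,2,3,4,5,6,7}
step 6: a <- ((6 % -3) // 3)         {0,1,2,3,4,5,6,7}

Answer: 7 steps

a: 0,0,0,0,0,0,0,0
c: -4,-6,-5,-4,-6,-5,-4,-6
d: 1,1,1,1,1,1,1,1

steps = 7; useful = 56; efficiency = 56/56 = 1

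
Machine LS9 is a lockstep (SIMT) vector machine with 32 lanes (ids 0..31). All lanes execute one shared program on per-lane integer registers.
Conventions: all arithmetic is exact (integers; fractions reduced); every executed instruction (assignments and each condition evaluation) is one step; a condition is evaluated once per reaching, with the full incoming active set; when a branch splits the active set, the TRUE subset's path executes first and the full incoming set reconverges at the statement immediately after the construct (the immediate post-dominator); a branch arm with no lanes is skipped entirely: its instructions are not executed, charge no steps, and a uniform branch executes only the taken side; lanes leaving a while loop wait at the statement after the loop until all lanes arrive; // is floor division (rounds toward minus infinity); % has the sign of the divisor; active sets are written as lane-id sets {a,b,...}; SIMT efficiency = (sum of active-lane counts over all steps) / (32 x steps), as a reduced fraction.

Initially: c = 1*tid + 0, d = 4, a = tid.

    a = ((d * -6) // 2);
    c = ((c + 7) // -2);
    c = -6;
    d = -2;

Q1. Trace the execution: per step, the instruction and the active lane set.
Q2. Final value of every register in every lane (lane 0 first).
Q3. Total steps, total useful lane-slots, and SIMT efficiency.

step 0: a <- ((d * -6) // 2)         {0,1,2,3,4,5,6,7,8,9,10,11,12,13,14,15,16,17,18,19,20,21,22,23,24,25,26,27,28,29,30,31}
step 1: c <- ((c + 7) // -2)         {0,1,2,3,4,5,6,7,8,9,10,11,12,13,14,15,16,17,18,19,20,21,22,23,24,25,26,27,28,29,30,31}
step 2: c <- -6                      {0,1,2,3,4,5,6,7,8,9,10,11,12,13,14,15,16,17,18,19,20,21,22,23,24,25,26,27,28,29,30,31}
step 3: d <- -2                      {0,1,2,3,4,5,6,7,8,9,10,11,12,13,14,15,16,17,18,19,20,21,22,23,24,25,26,27,28,29,30,31}

Answer: 4 steps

c: -6,-6,-6,-6,-6,-6,-6,-6,-6,-6,-6,-6,-6,-6,-6,-6,-6,-6,-6,-6,-6,-6,-6,-6,-6,-6,-6,-6,-6,-6,-6,-6
d: -2,-2,-2,-2,-2,-2,-2,-2,-2,-2,-2,-2,-2,-2,-2,-2,-2,-2,-2,-2,-2,-2,-2,-2,-2,-2,-2,-2,-2,-2,-2,-2
a: -12,-12,-12,-12,-12,-12,-12,-12,-12,-12,-12,-12,-12,-12,-12,-12,-12,-12,-12,-12,-12,-12,-12,-12,-12,-12,-12,-12,-12,-12,-12,-12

steps = 4; useful = 128; efficiency = 128/128 = 1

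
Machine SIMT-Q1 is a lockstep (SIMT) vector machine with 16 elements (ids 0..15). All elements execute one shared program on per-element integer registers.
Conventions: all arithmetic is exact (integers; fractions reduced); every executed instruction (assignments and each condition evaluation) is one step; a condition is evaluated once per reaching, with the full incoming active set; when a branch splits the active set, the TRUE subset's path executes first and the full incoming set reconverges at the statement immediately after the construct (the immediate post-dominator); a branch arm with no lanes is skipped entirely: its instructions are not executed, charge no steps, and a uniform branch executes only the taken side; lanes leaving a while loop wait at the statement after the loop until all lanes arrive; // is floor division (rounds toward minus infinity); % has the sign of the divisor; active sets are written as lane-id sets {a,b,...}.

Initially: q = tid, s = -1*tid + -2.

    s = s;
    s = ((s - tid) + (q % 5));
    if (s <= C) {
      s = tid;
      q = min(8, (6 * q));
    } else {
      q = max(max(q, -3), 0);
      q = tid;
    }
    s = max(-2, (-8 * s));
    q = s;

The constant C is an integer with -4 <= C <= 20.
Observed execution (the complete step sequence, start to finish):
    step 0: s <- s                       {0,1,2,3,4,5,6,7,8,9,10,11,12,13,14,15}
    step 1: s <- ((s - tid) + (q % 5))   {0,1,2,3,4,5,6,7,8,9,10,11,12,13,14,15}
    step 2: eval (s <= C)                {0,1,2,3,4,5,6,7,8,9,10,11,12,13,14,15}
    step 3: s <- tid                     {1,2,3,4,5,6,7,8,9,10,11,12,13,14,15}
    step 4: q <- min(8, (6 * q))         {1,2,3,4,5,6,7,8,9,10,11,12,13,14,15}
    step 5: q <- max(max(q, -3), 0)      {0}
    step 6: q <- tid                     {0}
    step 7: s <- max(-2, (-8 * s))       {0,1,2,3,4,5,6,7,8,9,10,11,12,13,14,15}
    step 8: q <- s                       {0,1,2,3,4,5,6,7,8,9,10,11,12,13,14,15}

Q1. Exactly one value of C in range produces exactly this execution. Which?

Answer: C = -3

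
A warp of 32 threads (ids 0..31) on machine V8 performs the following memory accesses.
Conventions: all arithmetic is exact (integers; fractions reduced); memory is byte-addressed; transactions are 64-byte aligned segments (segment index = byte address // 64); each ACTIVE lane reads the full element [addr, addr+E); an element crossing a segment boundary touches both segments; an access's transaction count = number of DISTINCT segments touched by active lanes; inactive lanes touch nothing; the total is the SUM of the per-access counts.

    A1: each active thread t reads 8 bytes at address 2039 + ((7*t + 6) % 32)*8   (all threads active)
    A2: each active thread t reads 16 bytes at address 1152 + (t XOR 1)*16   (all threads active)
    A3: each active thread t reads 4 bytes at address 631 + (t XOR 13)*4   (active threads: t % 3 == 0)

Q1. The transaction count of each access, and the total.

A1: 5 transactions
A2: 8 transactions
A3: 3 transactions

Answer: 5,8,3; total 16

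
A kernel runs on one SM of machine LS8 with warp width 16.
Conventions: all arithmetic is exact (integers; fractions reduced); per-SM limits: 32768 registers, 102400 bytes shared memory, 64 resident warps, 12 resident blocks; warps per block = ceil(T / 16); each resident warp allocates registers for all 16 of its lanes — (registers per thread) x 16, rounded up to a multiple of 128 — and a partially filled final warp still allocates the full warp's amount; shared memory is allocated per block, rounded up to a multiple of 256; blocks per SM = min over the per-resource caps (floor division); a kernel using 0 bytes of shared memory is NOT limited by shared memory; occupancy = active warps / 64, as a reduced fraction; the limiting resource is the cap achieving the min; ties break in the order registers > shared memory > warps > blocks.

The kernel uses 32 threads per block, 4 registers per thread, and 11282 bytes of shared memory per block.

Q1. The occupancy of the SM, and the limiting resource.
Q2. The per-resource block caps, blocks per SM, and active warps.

Answer: occupancy 1/4, limited by shared memory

registers: 128 blocks
shared memory: 8 blocks
warps: 32 blocks
blocks: 12 blocks

Answer: 8 blocks, 16 active warps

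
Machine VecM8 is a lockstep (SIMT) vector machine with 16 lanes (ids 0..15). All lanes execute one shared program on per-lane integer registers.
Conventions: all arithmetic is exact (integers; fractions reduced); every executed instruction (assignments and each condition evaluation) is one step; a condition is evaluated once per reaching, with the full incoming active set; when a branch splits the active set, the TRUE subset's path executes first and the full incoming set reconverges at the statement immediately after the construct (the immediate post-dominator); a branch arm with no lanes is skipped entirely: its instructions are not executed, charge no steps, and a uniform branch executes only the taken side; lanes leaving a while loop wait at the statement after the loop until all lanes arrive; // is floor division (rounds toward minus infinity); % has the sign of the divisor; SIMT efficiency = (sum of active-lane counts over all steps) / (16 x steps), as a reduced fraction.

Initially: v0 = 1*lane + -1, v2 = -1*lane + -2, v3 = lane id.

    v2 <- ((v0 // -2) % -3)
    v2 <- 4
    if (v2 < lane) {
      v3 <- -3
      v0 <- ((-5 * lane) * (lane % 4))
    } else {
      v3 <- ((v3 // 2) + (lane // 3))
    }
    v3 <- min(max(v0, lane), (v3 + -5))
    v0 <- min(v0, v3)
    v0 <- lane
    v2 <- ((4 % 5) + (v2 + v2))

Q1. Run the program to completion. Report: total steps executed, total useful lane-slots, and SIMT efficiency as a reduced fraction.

Answer: 10 steps, 139 useful, 139/160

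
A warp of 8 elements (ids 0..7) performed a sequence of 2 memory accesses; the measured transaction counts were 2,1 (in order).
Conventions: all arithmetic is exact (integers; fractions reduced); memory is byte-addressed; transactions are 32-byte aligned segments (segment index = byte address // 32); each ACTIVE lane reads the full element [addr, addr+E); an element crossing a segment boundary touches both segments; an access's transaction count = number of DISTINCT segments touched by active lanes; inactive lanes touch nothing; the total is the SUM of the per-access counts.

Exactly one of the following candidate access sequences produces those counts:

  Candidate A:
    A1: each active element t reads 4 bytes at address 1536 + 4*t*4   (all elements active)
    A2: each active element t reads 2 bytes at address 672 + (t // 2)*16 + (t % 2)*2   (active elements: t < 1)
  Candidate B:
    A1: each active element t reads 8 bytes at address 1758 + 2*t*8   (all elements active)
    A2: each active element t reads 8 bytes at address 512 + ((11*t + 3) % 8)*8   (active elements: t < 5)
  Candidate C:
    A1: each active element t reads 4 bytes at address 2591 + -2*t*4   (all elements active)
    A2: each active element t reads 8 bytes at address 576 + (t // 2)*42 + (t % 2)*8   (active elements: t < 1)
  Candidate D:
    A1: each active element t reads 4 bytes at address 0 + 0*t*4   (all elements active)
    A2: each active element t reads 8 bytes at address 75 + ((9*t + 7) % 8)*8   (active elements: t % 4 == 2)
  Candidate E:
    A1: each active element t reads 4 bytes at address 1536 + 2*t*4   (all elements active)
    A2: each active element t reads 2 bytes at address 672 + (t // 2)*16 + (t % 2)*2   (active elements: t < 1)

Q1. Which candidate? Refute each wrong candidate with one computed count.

A: A1 gives 4 transactions, not 2
B: A1 gives 5 transactions, not 2
C: A1 gives 3 transactions, not 2
D: A1 gives 1 transaction, not 2
E: all counts match (2,1)

Answer: E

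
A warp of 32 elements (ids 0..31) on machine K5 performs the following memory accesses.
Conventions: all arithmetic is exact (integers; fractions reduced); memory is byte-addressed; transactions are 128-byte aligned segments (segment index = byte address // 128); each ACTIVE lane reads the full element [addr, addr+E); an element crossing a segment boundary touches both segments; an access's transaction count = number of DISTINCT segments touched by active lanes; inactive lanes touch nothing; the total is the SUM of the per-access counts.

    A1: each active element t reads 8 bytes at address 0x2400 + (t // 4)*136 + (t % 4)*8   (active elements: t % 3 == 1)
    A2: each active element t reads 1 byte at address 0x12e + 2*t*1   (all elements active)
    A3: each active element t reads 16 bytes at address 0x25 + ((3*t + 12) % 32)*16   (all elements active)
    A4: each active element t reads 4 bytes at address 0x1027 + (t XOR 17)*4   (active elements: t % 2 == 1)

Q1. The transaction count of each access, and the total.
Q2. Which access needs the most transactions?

A1: 8 transactions
A2: 1 transaction
A3: 5 transactions
A4: 2 transactions

Answer: 8,1,5,2; total 16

Answer: A1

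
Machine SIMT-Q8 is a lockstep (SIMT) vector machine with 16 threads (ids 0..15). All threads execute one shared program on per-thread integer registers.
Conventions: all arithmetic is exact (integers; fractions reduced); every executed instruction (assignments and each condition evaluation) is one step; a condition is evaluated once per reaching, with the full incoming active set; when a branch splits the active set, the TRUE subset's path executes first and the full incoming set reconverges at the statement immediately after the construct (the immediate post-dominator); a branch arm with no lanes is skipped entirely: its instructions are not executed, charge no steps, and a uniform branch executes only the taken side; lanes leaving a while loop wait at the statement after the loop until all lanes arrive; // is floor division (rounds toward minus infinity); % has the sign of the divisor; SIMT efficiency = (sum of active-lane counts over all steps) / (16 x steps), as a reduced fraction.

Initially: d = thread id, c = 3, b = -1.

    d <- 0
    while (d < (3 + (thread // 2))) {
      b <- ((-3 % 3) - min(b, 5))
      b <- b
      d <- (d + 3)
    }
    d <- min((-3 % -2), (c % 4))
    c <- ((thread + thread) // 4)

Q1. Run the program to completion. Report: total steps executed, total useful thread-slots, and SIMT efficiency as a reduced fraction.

Answer: 20 steps, 224 useful, 7/10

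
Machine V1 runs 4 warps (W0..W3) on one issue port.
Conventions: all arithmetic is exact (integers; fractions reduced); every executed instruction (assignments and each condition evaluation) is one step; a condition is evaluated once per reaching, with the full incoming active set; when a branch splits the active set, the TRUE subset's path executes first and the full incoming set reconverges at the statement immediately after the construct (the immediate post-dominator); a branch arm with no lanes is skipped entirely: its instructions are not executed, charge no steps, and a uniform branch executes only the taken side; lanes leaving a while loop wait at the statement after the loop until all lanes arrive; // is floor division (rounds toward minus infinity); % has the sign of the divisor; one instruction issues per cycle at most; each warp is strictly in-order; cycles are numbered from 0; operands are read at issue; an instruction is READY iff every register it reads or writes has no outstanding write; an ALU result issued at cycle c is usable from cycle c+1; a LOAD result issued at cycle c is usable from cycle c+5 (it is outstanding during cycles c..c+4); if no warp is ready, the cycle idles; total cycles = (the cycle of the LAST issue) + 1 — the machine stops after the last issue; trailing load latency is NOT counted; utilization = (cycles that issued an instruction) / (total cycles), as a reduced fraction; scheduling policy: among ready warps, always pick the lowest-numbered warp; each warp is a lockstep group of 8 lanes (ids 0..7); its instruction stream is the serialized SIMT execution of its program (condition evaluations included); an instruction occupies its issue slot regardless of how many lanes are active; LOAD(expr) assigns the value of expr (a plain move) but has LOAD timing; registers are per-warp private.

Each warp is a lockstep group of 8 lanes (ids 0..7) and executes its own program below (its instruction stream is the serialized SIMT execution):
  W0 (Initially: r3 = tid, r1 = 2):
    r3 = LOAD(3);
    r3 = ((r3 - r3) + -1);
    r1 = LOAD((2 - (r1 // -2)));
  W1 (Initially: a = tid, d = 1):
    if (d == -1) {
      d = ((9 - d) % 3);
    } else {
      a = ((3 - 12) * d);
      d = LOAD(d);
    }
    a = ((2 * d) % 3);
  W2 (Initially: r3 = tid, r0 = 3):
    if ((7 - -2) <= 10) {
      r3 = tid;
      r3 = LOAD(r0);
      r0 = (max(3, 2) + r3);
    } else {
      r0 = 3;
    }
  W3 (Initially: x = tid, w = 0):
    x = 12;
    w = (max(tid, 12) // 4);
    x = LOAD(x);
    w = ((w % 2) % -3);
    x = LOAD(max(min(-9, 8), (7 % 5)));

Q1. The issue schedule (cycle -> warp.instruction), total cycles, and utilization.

cycle 0: W0.I0
cycle 1: W1.I0
cycle 2: W1.I1
cycle 3: W1.I2
cycle 4: W2.I0
cycle 5: W0.I1
cycle 6: W0.I2
cycle 7: W2.I1
cycle 8: W1.I3
cycle 9: W2.I2
cycle 10: W3.I0
cycle 11: W3.I1
cycle 12: W3.I2
cycle 13: W3.I3
cycle 14: W2.I3
cycle 15: idle
cycle 16: idle
cycle 17: W3.I4

Answer: 18 cycles, utilization 8/9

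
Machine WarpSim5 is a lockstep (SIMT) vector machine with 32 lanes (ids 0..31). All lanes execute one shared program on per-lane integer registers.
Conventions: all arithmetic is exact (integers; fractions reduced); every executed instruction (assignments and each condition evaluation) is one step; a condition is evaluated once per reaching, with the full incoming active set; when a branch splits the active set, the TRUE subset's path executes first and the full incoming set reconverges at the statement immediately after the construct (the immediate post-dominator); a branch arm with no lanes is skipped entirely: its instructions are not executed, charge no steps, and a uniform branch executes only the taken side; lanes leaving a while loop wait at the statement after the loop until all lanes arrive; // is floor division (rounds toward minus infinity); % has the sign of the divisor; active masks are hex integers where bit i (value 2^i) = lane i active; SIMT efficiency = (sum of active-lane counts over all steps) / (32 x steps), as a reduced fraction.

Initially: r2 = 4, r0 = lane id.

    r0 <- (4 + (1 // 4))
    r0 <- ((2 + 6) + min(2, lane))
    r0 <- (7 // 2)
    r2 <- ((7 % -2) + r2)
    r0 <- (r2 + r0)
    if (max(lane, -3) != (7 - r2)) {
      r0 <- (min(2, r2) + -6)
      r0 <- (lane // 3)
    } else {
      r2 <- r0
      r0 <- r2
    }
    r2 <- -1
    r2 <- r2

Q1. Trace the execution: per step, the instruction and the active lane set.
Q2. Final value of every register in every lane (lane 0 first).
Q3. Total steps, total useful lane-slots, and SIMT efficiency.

step 0: r0 <- (4 + (1 // 4))         0xffffffff
step 1: r0 <- ((2 + 6) + min(2, lane)) 0xffffffff
step 2: r0 <- (7 // 2)               0xffffffff
step 3: r2 <- ((7 % -2) + r2)        0xffffffff
step 4: r0 <- (r2 + r0)              0xffffffff
step 5: eval (max(lane, -3) != (7 - r2)) 0xffffffff
step 6: r0 <- (min(2, r2) + -6)      0xffffffef
step 7: r0 <- (lane // 3)            0xffffffef
step 8: r2 <- r0                     0x00000010
step 9: r0 <- r2                     0x00000010
step 10: r2 <- -1                     0xffffffff
step 11: r2 <- r2                     0xffffffff

Answer: 12 steps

r2: -1,-1,-1,-1,-1,-1,-1,-1,-1,-1,-1,-1,-1,-1,-1,-1,-1,-1,-1,-1,-1,-1,-1,-1,-1,-1,-1,-1,-1,-1,-1,-1
r0: 0,0,0,1,6,1,2,2,2,3,3,3,4,4,4,5,5,5,6,6,6,7,7,7,8,8,8,9,9,9,10,10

steps = 12; useful = 320; efficiency = 320/384 = 5/6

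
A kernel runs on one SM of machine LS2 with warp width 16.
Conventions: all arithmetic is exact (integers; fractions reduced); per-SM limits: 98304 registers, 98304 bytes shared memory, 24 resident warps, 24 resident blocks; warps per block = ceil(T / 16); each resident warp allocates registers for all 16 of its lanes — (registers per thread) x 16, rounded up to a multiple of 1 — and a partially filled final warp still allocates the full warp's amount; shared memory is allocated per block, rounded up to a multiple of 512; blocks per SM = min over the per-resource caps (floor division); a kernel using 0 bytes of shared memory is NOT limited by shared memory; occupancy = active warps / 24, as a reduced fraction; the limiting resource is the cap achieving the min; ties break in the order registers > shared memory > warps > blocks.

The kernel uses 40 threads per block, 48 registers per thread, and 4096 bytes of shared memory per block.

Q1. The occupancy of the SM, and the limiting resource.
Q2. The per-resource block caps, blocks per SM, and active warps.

Answer: occupancy 1, limited by warps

registers: 42 blocks
shared memory: 24 blocks
warps: 8 blocks
blocks: 24 blocks

Answer: 8 blocks, 24 active warps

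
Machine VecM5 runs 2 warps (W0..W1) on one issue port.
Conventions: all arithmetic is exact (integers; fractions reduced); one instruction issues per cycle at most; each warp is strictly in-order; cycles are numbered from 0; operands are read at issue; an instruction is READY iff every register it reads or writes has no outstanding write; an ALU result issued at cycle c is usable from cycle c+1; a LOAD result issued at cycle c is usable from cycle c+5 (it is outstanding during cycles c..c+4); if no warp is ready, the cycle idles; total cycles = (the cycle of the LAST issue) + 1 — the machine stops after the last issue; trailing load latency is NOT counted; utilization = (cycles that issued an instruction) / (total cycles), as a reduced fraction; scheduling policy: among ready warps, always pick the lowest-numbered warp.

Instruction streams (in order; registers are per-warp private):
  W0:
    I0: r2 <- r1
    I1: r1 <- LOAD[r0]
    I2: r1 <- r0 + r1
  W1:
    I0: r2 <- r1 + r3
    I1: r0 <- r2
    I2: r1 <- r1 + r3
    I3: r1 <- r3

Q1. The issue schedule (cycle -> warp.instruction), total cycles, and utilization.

cycle 0: W0.I0
cycle 1: W0.I1
cycle 2: W1.I0
cycle 3: W1.I1
cycle 4: W1.I2
cycle 5: W1.I3
cycle 6: W0.I2

Answer: 7 cycles, utilization 1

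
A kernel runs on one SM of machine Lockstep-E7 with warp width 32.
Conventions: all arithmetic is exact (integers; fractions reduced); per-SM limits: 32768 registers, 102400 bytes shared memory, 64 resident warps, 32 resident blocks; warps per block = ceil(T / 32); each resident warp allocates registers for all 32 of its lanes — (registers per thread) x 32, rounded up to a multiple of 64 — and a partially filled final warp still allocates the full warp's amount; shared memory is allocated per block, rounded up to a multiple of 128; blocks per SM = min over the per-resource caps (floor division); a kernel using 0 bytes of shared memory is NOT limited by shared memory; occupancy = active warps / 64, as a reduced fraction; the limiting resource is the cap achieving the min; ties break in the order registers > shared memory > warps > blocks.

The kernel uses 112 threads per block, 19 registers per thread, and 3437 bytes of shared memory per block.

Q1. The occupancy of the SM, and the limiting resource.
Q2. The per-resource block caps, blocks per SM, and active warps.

Answer: occupancy 3/4, limited by registers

registers: 12 blocks
shared memory: 29 blocks
warps: 16 blocks
blocks: 32 blocks

Answer: 12 blocks, 48 active warps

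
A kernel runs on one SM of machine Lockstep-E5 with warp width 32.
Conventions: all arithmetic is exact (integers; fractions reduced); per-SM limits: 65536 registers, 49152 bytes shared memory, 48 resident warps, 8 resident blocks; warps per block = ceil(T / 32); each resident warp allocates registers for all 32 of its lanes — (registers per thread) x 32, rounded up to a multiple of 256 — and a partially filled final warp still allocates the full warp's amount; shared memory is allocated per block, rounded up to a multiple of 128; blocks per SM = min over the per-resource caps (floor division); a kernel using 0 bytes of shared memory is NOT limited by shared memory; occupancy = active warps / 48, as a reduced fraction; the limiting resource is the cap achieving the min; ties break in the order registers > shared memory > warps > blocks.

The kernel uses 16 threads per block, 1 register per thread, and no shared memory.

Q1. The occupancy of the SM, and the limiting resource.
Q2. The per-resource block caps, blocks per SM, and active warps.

Answer: occupancy 1/6, limited by blocks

registers: 256 blocks
shared memory: no limit (kernel uses none)
warps: 48 blocks
blocks: 8 blocks

Answer: 8 blocks, 8 active warps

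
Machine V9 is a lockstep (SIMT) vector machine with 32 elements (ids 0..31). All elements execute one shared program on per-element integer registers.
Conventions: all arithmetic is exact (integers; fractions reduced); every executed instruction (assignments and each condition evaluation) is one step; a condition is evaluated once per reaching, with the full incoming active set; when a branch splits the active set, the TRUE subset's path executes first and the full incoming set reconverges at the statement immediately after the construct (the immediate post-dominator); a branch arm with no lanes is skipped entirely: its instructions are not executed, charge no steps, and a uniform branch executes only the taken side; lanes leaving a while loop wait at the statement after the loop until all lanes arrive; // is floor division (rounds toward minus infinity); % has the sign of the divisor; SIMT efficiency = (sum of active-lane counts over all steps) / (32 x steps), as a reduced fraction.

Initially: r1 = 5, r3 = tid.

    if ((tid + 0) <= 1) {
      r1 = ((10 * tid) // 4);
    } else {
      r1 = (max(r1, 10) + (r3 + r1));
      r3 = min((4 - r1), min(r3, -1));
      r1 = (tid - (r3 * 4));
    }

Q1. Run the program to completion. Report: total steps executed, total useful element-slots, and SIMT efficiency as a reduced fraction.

Answer: 5 steps, 124 useful, 31/40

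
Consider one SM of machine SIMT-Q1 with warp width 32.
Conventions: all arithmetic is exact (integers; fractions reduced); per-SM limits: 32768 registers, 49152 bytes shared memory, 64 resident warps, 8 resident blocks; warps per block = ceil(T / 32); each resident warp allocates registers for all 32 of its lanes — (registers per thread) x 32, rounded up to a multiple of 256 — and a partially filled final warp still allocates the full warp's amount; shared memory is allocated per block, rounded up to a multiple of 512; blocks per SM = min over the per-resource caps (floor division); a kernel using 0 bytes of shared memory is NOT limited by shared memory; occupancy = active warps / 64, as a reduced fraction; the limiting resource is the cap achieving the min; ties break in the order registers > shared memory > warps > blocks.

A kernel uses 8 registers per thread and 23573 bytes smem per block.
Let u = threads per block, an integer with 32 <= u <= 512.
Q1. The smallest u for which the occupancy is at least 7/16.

Answer: u = 417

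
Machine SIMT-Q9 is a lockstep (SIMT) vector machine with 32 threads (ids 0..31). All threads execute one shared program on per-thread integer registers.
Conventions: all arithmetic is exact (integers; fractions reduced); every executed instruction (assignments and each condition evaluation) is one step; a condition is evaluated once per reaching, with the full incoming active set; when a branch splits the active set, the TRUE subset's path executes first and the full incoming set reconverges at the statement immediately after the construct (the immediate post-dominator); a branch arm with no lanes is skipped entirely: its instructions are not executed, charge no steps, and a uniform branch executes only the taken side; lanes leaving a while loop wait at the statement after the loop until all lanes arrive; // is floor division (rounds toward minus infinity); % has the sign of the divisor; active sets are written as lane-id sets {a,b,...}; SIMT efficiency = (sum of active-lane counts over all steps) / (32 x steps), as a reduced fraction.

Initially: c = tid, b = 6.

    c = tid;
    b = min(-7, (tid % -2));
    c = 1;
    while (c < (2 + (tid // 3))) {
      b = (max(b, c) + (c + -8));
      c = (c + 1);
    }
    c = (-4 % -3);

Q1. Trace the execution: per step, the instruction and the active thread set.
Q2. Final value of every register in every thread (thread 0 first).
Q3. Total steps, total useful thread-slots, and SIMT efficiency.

step 0: c <- tid                     {0,1,2,3,4,5,6,7,8,9,10,11,12,13,14,15,16,17,18,19,20,21,22,23,24,25,26,27,28,29,30,31}
step 1: b <- min(-7, (tid % -2))     {0,1,2,3,4,5,6,7,8,9,10,11,12,13,14,15,16,17,18,19,20,21,22,23,24,25,26,27,28,29,30,31}
step 2: c <- 1                       {0,1,2,3,4,5,6,7,8,9,10,11,12,13,14,15,16,17,18,19,20,21,22,23,24,25,26,27,28,29,30,31}
step 3: eval (c < (2 + (tid // 3)))  {0,1,2,3,4,5,6,7,8,9,10,11,12,13,14,15,16,17,18,19,20,21,22,23,24,25,26,27,28,29,30,31}
step 4: b <- (max(b, c) + (c + -8))  {0,1,2,3,4,5,6,7,8,9,10,11,12,13,14,15,16,17,18,19,20,21,22,23,24,25,26,27,28,29,30,31}
step 5: c <- (c + 1)                 {0,1,2,3,4,5,6,7,8,9,10,11,12,13,14,15,16,17,18,19,20,21,22,23,24,25,26,27,28,29,30,31}
step 6: eval (c < (2 + (tid // 3)))  {0,1,2,3,4,5,6,7,8,9,10,11,12,13,14,15,16,17,18,19,20,21,22,23,24,25,26,27,28,29,30,31}
step 7: b <- (max(b, c) + (c + -8))  {3,4,5,6,7,8,9,10,11,12,13,14,15,16,17,18,19,20,21,22,23,24,25,26,27,28,29,30,31}
step 8: c <- (c + 1)                 {3,4,5,6,7,8,9,10,11,12,13,14,15,16,17,18,19,20,21,22,23,24,25,26,27,28,29,30,31}
step 9: eval (c < (2 + (tid // 3)))  {3,4,5,6,7,8,9,10,11,12,13,14,15,16,17,18,19,20,21,22,23,24,25,26,27,28,29,30,31}
step 10: b <- (max(b, c) + (c + -8))  {6,7,8,9,10,11,12,13,14,15,16,17,18,19,20,21,22,23,24,25,26,27,28,29,30,31}
step 11: c <- (c + 1)                 {6,7,8,9,10,11,12,13,14,15,16,17,18,19,20,21,22,23,24,25,26,27,28,29,30,31}
step 12: eval (c < (2 + (tid // 3)))  {6,7,8,9,10,11,12,13,14,15,16,17,18,19,20,21,22,23,24,25,26,27,28,29,30,31}
step 13: b <- (max(b, c) + (c + -8))  {9,10,11,12,13,14,15,16,17,18,19,20,21,22,23,24,25,26,27,28,29,30,31}
step 14: c <- (c + 1)                 {9,10,11,12,13,14,15,16,17,18,19,20,21,22,23,24,25,26,27,28,29,30,31}
step 15: eval (c < (2 + (tid // 3)))  {9,10,11,12,13,14,15,16,17,18,19,20,21,22,23,24,25,26,27,28,29,30,31}
step 16: b <- (max(b, c) + (c + -8))  {12,13,14,15,16,17,18,19,20,21,22,23,24,25,26,27,28,29,30,31}
step 17: c <- (c + 1)                 {12,13,14,15,16,17,18,19,20,21,22,23,24,25,26,27,28,29,30,31}
step 18: eval (c < (2 + (tid // 3)))  {12,13,14,15,16,17,18,19,20,21,22,23,24,25,26,27,28,29,30,31}
step 19: b <- (max(b, c) + (c + -8))  {15,16,17,18,19,20,21,22,23,24,25,26,27,28,29,30,31}
step 20: c <- (c + 1)                 {15,16,17,18,19,20,21,22,23,24,25,26,27,28,29,30,31}
step 21: eval (c < (2 + (tid // 3)))  {15,16,17,18,19,20,21,22,23,24,25,26,27,28,29,30,31}
step 22: b <- (max(b, c) + (c + -8))  {18,19,20,21,22,23,24,25,26,27,28,29,30,31}
step 23: c <- (c + 1)                 {18,19,20,21,22,23,24,25,26,27,28,29,30,31}
step 24: eval (c < (2 + (tid // 3)))  {18,19,20,21,22,23,24,25,26,27,28,29,30,31}
step 25: b <- (max(b, c) + (c + -8))  {21,22,23,24,25,26,27,28,29,30,31}
step 26: c <- (c + 1)                 {21,22,23,24,25,26,27,28,29,30,31}
step 27: eval (c < (2 + (tid // 3)))  {21,22,23,24,25,26,27,28,29,30,31}
step 28: b <- (max(b, c) + (c + -8))  {24,25,26,27,28,29,30,31}
step 29: c <- (c + 1)                 {24,25,26,27,28,29,30,31}
step 30: eval (c < (2 + (tid // 3)))  {24,25,26,27,28,29,30,31}
step 31: b <- (max(b, c) + (c + -8))  {27,28,29,30,31}
step 32: c <- (c + 1)                 {27,28,29,30,31}
step 33: eval (c < (2 + (tid // 3)))  {27,28,29,30,31}
step 34: b <- (max(b, c) + (c + -8))  {30,31}
step 35: c <- (c + 1)                 {30,31}
step 36: eval (c < (2 + (tid // 3)))  {30,31}
step 37: c <- (-4 % -3)               {0,1,2,3,4,5,6,7,8,9,10,11,12,13,14,15,16,17,18,19,20,21,22,23,24,25,26,27,28,29,30,31}

Answer: 38 steps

c: -1,-1,-1,-1,-1,-1,-1,-1,-1,-1,-1,-1,-1,-1,-1,-1,-1,-1,-1,-1,-1,-1,-1,-1,-1,-1,-1,-1,-1,-1,-1,-1
b: -6,-6,-6,-4,-4,-4,-2,-2,-2,0,0,0,2,2,2,4,4,4,6,6,6,8,8,8,10,10,10,12,12,12,15,15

steps = 38; useful = 721; efficiency = 721/1216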